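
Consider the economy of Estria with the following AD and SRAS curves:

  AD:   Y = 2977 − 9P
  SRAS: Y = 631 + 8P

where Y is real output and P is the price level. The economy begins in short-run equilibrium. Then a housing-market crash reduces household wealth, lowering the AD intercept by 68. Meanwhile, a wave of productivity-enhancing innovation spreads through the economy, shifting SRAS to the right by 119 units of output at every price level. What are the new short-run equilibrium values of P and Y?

P = 127, Y = 1766

After both shocks: AD is Y = 2909 − 9P and SRAS is Y = 750 + 8P.
Setting them equal: 2159 = 17P, so P = 127.
Y = 2909 − 9·127 = 1766.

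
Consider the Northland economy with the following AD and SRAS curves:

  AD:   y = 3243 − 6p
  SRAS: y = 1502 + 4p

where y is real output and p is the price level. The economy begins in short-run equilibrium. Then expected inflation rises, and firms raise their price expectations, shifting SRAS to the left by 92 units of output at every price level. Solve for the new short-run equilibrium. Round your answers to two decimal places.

This is a negative supply shock: SRAS shifts left.
New SRAS: y = 1410 + 4p.
Set AD = SRAS: 3243 − 6p = 1410 + 4p, so 1833 = 10p and p = 183.30.
Substituting into AD, y = 2143.20.

p = 183.30, y = 2143.20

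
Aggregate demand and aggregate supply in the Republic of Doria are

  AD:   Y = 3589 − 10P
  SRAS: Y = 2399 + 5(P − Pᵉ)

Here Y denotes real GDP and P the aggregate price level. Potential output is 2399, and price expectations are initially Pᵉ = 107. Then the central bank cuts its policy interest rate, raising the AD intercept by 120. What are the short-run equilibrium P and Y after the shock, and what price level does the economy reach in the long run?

Short run: P = 123, Y = 2479. Long run: P = 131.

AD shifts right: new AD is Y = 3709 − 10P. With Pᵉ = 107, SRAS is Y = 1864 + 5P.
Short run: 3709 − 10P = 1864 + 5P gives 1845 = 15P, so P = 123 and Y = 3709 − 10·123 = 2479.
Y = 2479 is above potential 2399; expectations adjust and SRAS shifts left until Y = 2399.
Long run: on the new AD curve, 2399 = 3709 − 10P gives P = 131.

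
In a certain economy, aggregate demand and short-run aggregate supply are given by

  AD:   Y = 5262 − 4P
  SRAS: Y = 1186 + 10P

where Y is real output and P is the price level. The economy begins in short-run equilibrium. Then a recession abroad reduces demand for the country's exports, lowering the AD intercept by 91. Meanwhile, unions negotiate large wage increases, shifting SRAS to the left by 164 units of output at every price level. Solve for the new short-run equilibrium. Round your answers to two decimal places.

After both shocks: AD is Y = 5171 − 4P and SRAS is Y = 1022 + 10P.
Setting them equal: 4149 = 14P, so P = 296.36.
Substituting into AD, Y = 3985.57.

P = 296.36, Y = 3985.57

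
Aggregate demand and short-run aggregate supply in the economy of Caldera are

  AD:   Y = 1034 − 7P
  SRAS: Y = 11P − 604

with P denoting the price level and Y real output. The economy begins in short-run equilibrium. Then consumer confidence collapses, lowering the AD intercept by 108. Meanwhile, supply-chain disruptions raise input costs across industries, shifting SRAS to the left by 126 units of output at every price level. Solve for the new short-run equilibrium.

After both shocks: AD is Y = 926 − 7P and SRAS is Y = 11P − 730.
Setting them equal: 1656 = 18P, so P = 92.
Y = 926 − 7·92 = 282.

P = 92, Y = 282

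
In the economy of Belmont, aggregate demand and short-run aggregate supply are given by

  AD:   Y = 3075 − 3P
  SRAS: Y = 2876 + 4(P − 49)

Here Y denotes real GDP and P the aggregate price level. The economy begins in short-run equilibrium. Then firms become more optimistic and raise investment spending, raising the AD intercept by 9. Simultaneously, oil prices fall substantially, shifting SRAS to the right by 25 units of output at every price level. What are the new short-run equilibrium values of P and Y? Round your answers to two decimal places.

After both shocks: AD is Y = 3084 − 3P and SRAS is Y = 2705 + 4P.
Setting them equal: 379 = 7P, so P = 54.14.
Substituting into AD, Y = 2921.57.

P = 54.14, Y = 2921.57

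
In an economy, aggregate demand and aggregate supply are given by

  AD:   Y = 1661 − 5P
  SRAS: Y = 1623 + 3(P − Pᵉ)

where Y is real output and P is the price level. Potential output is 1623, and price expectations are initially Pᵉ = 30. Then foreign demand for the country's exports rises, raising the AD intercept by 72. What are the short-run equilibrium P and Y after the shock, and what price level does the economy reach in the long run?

Short run: P = 25, Y = 1608. Long run: P = 22.

AD shifts right: new AD is Y = 1733 − 5P. With Pᵉ = 30, SRAS is Y = 1533 + 3P.
Short run: 1733 − 5P = 1533 + 3P gives 200 = 8P, so P = 25 and Y = 1733 − 5·25 = 1608.
Y = 1608 is below potential 1623; expectations adjust and SRAS shifts right until Y = 1623.
Long run: on the new AD curve, 1623 = 1733 − 5P gives P = 22.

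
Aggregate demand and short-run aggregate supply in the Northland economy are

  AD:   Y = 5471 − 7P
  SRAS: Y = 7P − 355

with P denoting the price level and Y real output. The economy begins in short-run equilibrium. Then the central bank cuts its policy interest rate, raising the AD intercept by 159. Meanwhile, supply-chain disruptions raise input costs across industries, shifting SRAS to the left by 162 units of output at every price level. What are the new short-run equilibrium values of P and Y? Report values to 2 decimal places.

After both shocks: AD is Y = 5630 − 7P and SRAS is Y = 7P − 517.
Setting them equal: 6147 = 14P, so P = 439.07.
Substituting into AD, Y = 2556.50.

P = 439.07, Y = 2556.50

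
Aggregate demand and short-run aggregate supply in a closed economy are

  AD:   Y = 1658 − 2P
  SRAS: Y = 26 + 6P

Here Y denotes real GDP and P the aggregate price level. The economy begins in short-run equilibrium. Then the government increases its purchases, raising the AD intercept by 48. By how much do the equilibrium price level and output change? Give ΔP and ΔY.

ΔP = +6, ΔY = +36

This is a positive demand shock: AD shifts right.
New AD: Y = 1706 − 2P.
Set AD = SRAS: 1706 − 2P = 26 + 6P, so 1680 = 8P and P = 210.
Y = 1706 − 2·210 = 1286.
Initially P = 204, Y = 1250, so ΔP = +6 and ΔY = +36.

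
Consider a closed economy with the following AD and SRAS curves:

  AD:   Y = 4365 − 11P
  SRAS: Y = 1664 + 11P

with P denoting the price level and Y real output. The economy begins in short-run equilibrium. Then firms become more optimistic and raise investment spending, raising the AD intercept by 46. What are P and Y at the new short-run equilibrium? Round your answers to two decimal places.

P = 124.86, Y = 3037.50

This is a positive demand shock: AD shifts right.
New AD: Y = 4411 − 11P.
Set AD = SRAS: 4411 − 11P = 1664 + 11P, so 2747 = 22P and P = 124.86.
Substituting into AD, Y = 3037.50.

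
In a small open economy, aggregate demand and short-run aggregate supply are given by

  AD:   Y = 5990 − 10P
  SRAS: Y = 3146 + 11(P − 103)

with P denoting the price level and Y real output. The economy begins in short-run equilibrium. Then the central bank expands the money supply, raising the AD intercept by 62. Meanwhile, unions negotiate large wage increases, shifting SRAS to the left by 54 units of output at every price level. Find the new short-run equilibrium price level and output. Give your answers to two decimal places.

P = 194.90, Y = 4102.95

After both shocks: AD is Y = 6052 − 10P and SRAS is Y = 1959 + 11P.
Setting them equal: 4093 = 21P, so P = 194.90.
Substituting into AD, Y = 4102.95.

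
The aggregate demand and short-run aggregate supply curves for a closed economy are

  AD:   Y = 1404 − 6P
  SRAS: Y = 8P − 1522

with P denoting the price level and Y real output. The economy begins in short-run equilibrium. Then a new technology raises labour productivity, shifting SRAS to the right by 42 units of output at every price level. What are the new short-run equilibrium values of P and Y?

P = 206, Y = 168

This is a positive supply shock: SRAS shifts right.
New SRAS: Y = 8P − 1480.
Set AD = SRAS: 1404 − 6P = 8P − 1480, so 2884 = 14P and P = 206.
Y = 1404 − 6·206 = 168.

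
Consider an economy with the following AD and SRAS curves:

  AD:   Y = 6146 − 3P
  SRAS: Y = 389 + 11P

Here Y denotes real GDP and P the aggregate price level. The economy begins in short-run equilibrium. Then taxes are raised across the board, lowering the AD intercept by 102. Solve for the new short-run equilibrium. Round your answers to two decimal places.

P = 403.93, Y = 4832.21

This is a negative demand shock: AD shifts left.
New AD: Y = 6044 − 3P.
Set AD = SRAS: 6044 − 3P = 389 + 11P, so 5655 = 14P and P = 403.93.
Substituting into AD, Y = 4832.21.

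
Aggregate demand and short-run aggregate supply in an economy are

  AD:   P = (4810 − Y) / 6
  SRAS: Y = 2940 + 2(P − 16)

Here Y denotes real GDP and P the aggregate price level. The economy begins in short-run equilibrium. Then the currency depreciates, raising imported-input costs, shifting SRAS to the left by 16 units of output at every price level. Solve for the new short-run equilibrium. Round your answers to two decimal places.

P = 239.75, Y = 3371.50

This is a negative supply shock: SRAS shifts left.
New SRAS: Y = 2892 + 2P.
Set AD = SRAS: 4810 − 6P = 2892 + 2P, so 1918 = 8P and P = 239.75.
Substituting into AD, Y = 3371.50.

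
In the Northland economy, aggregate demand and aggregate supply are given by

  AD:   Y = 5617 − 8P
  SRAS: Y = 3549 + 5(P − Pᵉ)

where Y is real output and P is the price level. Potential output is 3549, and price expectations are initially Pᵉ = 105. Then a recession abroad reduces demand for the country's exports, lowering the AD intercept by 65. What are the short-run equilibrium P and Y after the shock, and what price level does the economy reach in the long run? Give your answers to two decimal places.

Short run: P = 194.46, Y = 3996.31. Long run: P = 250.38.

AD shifts left: new AD is Y = 5552 − 8P. With Pᵉ = 105, SRAS is Y = 3024 + 5P.
Short run: 5552 − 8P = 3024 + 5P gives 2528 = 13P, so P = 194.46 and Y = 5552 − 8P = 3996.31.
Y = 3996.31 is above potential 3549; expectations adjust and SRAS shifts left until Y = 3549.
Long run: on the new AD curve, 3549 = 5552 − 8P gives P = 250.38.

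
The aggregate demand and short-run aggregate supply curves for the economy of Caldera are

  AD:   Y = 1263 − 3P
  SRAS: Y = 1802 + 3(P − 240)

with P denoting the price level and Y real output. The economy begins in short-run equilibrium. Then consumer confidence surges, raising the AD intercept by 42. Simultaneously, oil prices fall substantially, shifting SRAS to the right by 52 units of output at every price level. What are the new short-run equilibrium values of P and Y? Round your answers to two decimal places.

After both shocks: AD is Y = 1305 − 3P and SRAS is Y = 1134 + 3P.
Setting them equal: 171 = 6P, so P = 28.50.
Substituting into AD, Y = 1219.50.

P = 28.50, Y = 1219.50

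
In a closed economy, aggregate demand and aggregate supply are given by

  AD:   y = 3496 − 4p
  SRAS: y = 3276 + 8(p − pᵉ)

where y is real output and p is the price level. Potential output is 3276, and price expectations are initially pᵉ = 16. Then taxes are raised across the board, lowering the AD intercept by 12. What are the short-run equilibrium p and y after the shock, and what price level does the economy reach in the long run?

AD shifts left: new AD is y = 3484 − 4p. With pᵉ = 16, SRAS is y = 3148 + 8p.
Short run: 3484 − 4p = 3148 + 8p gives 336 = 12p, so p = 28 and y = 3484 − 4·28 = 3372.
y = 3372 is above potential 3276; expectations adjust and SRAS shifts left until y = 3276.
Long run: on the new AD curve, 3276 = 3484 − 4p gives p = 52.

Short run: p = 28, y = 3372. Long run: p = 52.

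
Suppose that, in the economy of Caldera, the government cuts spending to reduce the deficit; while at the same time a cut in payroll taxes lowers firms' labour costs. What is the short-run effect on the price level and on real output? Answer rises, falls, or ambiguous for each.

The first event is a negative demand shock: AD shifts left, which by itself pushes P down and Y down.
The second is a favourable supply shock: SRAS shifts right, which by itself pushes P down and Y up.
Both shocks push P down, so P falls. The two shocks push Y in opposite directions, so the effect on Y is ambiguous.

Price level: falls; output: ambiguous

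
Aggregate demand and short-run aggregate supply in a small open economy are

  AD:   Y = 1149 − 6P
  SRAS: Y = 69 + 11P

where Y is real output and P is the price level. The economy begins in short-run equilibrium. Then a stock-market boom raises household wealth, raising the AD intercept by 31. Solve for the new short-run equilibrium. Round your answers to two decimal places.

P = 65.35, Y = 787.88

This is a positive demand shock: AD shifts right.
New AD: Y = 1180 − 6P.
Set AD = SRAS: 1180 − 6P = 69 + 11P, so 1111 = 17P and P = 65.35.
Substituting into AD, Y = 787.88.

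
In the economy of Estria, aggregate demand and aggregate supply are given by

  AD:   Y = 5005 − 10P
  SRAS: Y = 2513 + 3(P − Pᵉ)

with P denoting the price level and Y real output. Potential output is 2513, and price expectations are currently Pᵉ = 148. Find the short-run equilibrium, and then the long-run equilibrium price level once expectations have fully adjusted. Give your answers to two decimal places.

Short run: P = 225.85, Y = 2746.54. Long run: P = 249.20.

Short run: with Pᵉ = 148, SRAS is Y = 2069 + 3P. Setting AD = SRAS gives 2936 = 13P, so P = 225.85 and Y = 5005 − 10P = 2746.54.
Output 2746.54 is above potential 2513, so over time expected prices rise and SRAS shifts left until Y returns to 2513.
Long run: Y = 2513 on the AD curve gives 2513 = 5005 − 10P, so P = 249.20.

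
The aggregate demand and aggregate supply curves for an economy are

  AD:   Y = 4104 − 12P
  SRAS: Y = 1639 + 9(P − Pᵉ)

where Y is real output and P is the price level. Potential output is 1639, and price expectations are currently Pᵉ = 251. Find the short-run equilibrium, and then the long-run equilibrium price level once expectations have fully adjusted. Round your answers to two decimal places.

Short run: with Pᵉ = 251, SRAS is Y = 9P − 620. Setting AD = SRAS gives 4724 = 21P, so P = 224.95 and Y = 4104 − 12P = 1404.57.
Output 1404.57 is below potential 1639, so over time expected prices fall and SRAS shifts right until Y returns to 1639.
Long run: Y = 1639 on the AD curve gives 1639 = 4104 − 12P, so P = 205.42.

Short run: P = 224.95, Y = 1404.57. Long run: P = 205.42.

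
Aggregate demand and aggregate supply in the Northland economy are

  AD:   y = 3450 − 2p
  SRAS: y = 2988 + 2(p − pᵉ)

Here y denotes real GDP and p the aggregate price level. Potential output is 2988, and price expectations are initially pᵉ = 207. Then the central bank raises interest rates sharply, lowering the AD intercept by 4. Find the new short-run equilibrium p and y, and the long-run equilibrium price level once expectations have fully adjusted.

Short run: p = 218, y = 3010. Long run: p = 229.

AD shifts left: new AD is y = 3446 − 2p. With pᵉ = 207, SRAS is y = 2574 + 2p.
Short run: 3446 − 2p = 2574 + 2p gives 872 = 4p, so p = 218 and y = 3446 − 2·218 = 3010.
y = 3010 is above potential 2988; expectations adjust and SRAS shifts left until y = 2988.
Long run: on the new AD curve, 2988 = 3446 − 2p gives p = 229.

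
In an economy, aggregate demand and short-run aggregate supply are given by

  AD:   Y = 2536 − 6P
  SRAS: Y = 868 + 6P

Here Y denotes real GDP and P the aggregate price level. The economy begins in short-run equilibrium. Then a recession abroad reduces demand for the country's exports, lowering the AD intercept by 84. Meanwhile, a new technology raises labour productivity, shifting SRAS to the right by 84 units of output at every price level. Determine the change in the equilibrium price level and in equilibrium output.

ΔP = -14, ΔY = +0

After both shocks: AD is Y = 2452 − 6P and SRAS is Y = 952 + 6P.
Setting them equal: 1500 = 12P, so P = 125.
Y = 2452 − 6·125 = 1702.
Initially P = 139, Y = 1702, so ΔP = -14 and ΔY = +0.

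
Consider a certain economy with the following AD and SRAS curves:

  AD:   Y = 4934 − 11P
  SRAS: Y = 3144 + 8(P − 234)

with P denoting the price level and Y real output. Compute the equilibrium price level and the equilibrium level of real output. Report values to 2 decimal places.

Write SRAS as Y = 3144 + 8P − 1872 = 1272 + 8P.
Set AD = SRAS: 4934 − 11P = 1272 + 8P, so 3662 = 19P and P = 192.74.
Substituting into AD, Y = 4934 − 11P = 2813.89.

P = 192.74, Y = 2813.89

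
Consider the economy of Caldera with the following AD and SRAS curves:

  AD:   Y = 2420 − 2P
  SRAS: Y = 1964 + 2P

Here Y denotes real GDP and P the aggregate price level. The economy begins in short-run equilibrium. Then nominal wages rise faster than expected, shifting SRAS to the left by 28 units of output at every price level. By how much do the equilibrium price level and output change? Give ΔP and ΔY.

ΔP = +7, ΔY = -14

This is a negative supply shock: SRAS shifts left.
New SRAS: Y = 1936 + 2P.
Set AD = SRAS: 2420 − 2P = 1936 + 2P, so 484 = 4P and P = 121.
Y = 2420 − 2·121 = 2178.
Initially P = 114, Y = 2192, so ΔP = +7 and ΔY = -14.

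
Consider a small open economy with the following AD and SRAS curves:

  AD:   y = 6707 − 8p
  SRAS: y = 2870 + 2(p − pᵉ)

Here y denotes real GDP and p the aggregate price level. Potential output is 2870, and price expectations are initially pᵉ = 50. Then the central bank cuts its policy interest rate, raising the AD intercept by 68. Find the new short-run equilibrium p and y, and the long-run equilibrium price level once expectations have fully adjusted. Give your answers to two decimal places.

Short run: p = 400.50, y = 3571.00. Long run: p = 488.13.

AD shifts right: new AD is y = 6775 − 8p. With pᵉ = 50, SRAS is y = 2770 + 2p.
Short run: 6775 − 8p = 2770 + 2p gives 4005 = 10p, so p = 400.50 and y = 6775 − 8p = 3571.00.
y = 3571.00 is above potential 2870; expectations adjust and SRAS shifts left until y = 2870.
Long run: on the new AD curve, 2870 = 6775 − 8p gives p = 488.13.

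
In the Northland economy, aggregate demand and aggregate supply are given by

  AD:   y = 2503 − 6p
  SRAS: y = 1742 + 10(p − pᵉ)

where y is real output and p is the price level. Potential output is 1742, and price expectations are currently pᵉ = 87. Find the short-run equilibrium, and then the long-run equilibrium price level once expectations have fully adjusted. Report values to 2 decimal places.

Short run: p = 101.94, y = 1891.38. Long run: p = 126.83.

Short run: with pᵉ = 87, SRAS is y = 872 + 10p. Setting AD = SRAS gives 1631 = 16p, so p = 101.94 and y = 2503 − 6p = 1891.38.
Output 1891.38 is above potential 1742, so over time expected prices rise and SRAS shifts left until y returns to 1742.
Long run: y = 1742 on the AD curve gives 1742 = 2503 − 6p, so p = 126.83.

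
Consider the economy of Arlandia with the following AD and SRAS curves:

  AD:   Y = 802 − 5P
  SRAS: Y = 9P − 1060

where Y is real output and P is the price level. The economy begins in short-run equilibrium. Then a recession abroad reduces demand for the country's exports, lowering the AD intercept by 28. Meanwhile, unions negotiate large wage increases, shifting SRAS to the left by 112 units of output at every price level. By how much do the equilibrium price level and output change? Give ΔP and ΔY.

ΔP = +6, ΔY = -58

After both shocks: AD is Y = 774 − 5P and SRAS is Y = 9P − 1172.
Setting them equal: 1946 = 14P, so P = 139.
Y = 774 − 5·139 = 79.
Initially P = 133, Y = 137, so ΔP = +6 and ΔY = -58.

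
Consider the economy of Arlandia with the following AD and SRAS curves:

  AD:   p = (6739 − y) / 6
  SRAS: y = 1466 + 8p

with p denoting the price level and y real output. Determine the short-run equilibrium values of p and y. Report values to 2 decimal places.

Rearrange AD to y = 6739 − 6p.
Set AD = SRAS: 6739 − 6p = 1466 + 8p, so 5273 = 14p and p = 376.64.
Substituting into AD, y = 6739 − 6p = 4479.14.

p = 376.64, y = 4479.14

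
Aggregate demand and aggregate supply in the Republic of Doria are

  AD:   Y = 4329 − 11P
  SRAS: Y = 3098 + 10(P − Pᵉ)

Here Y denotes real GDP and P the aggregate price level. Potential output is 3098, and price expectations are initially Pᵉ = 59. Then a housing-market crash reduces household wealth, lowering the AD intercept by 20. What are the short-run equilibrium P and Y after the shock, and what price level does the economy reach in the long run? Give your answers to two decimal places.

Short run: P = 85.76, Y = 3365.62. Long run: P = 110.09.

AD shifts left: new AD is Y = 4309 − 11P. With Pᵉ = 59, SRAS is Y = 2508 + 10P.
Short run: 4309 − 11P = 2508 + 10P gives 1801 = 21P, so P = 85.76 and Y = 4309 − 11P = 3365.62.
Y = 3365.62 is above potential 3098; expectations adjust and SRAS shifts left until Y = 3098.
Long run: on the new AD curve, 3098 = 4309 − 11P gives P = 110.09.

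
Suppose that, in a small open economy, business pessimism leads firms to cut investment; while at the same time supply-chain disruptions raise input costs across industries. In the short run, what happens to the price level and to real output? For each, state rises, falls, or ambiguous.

Price level: ambiguous; output: falls

The first event is a negative demand shock: AD shifts left, which by itself pushes P down and Y down.
The second is an adverse supply shock: SRAS shifts left, which by itself pushes P up and Y down.
The two shocks push P in opposite directions, so the effect on P is ambiguous. Both shocks push Y down, so Y falls.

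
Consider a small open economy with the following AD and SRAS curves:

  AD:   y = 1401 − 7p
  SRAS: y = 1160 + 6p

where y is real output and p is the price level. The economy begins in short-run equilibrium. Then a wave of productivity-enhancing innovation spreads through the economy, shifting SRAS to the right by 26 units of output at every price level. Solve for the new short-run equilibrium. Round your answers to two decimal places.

This is a positive supply shock: SRAS shifts right.
New SRAS: y = 1186 + 6p.
Set AD = SRAS: 1401 − 7p = 1186 + 6p, so 215 = 13p and p = 16.54.
Substituting into AD, y = 1285.23.

p = 16.54, y = 1285.23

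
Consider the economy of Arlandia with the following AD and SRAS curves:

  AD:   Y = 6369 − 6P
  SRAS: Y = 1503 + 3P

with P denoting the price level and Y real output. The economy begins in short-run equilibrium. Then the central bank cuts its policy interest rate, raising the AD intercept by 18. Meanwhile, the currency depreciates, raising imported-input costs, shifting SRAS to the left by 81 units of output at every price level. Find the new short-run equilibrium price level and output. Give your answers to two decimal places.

P = 551.67, Y = 3077.00

After both shocks: AD is Y = 6387 − 6P and SRAS is Y = 1422 + 3P.
Setting them equal: 4965 = 9P, so P = 551.67.
Substituting into AD, Y = 3077.00.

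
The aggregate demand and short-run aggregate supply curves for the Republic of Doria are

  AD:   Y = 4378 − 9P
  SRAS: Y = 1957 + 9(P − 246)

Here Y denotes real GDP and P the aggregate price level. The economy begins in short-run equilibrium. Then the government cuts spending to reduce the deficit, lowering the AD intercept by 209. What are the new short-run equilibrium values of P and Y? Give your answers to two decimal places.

This is a negative demand shock: AD shifts left.
New AD: Y = 4169 − 9P.
SRAS can be written Y = 9P − 257.
Set AD = SRAS: 4169 − 9P = 9P − 257, so 4426 = 18P and P = 245.89.
Substituting into AD, Y = 1956.00.

P = 245.89, Y = 1956.00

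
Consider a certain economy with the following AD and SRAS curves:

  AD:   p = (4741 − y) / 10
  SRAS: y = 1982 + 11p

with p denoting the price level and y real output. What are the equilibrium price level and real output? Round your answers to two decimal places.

p = 131.38, y = 3427.19

Rearrange AD to y = 4741 − 10p.
Set AD = SRAS: 4741 − 10p = 1982 + 11p, so 2759 = 21p and p = 131.38.
Substituting into AD, y = 4741 − 10p = 3427.19.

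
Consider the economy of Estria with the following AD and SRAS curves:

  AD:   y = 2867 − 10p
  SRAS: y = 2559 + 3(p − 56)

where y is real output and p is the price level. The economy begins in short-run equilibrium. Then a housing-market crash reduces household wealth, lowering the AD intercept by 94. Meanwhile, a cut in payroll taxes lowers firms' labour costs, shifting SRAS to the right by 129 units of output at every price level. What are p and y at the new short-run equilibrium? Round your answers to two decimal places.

p = 19.46, y = 2578.38

After both shocks: AD is y = 2773 − 10p and SRAS is y = 2520 + 3p.
Setting them equal: 253 = 13p, so p = 19.46.
Substituting into AD, y = 2578.38.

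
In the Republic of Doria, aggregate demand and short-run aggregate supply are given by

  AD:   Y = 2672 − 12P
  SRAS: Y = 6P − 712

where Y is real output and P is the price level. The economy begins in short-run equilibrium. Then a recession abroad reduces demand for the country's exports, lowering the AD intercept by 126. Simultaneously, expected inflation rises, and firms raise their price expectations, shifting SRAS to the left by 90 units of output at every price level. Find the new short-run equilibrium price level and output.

P = 186, Y = 314

After both shocks: AD is Y = 2546 − 12P and SRAS is Y = 6P − 802.
Setting them equal: 3348 = 18P, so P = 186.
Y = 2546 − 12·186 = 314.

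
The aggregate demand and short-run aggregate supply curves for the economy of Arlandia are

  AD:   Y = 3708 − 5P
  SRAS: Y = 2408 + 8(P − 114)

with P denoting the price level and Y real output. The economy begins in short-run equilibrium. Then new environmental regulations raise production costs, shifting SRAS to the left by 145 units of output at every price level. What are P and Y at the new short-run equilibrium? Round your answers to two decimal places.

This is a negative supply shock: SRAS shifts left.
New SRAS: Y = 1351 + 8P.
Set AD = SRAS: 3708 − 5P = 1351 + 8P, so 2357 = 13P and P = 181.31.
Substituting into AD, Y = 2801.46.

P = 181.31, Y = 2801.46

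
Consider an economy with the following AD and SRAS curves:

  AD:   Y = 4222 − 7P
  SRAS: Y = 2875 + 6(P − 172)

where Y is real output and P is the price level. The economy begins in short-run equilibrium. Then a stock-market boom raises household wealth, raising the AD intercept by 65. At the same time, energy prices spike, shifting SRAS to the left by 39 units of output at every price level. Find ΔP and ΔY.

After both shocks: AD is Y = 4287 − 7P and SRAS is Y = 1804 + 6P.
Setting them equal: 2483 = 13P, so P = 191.
Y = 4287 − 7·191 = 2950.
Initially P = 183, Y = 2941, so ΔP = +8 and ΔY = +9.

ΔP = +8, ΔY = +9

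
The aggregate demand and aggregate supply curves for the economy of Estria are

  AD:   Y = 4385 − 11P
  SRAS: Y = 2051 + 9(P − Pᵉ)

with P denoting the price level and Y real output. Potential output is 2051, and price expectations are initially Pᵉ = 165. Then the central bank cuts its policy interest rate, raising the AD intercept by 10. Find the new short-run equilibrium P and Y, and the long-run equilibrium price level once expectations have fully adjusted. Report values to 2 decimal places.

AD shifts right: new AD is Y = 4395 − 11P. With Pᵉ = 165, SRAS is Y = 566 + 9P.
Short run: 4395 − 11P = 566 + 9P gives 3829 = 20P, so P = 191.45 and Y = 4395 − 11P = 2289.05.
Y = 2289.05 is above potential 2051; expectations adjust and SRAS shifts left until Y = 2051.
Long run: on the new AD curve, 2051 = 4395 − 11P gives P = 213.09.

Short run: P = 191.45, Y = 2289.05. Long run: P = 213.09.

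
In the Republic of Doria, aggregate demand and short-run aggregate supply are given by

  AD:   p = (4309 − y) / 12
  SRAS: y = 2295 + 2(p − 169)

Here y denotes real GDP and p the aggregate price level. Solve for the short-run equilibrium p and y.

Write SRAS as y = 2295 + 2p − 338 = 1957 + 2p.
Rearrange AD to y = 4309 − 12p.
Set AD = SRAS: 4309 − 12p = 1957 + 2p, so 2352 = 14p and p = 168.
Then y = 4309 − 12·168 = 2293.

p = 168, y = 2293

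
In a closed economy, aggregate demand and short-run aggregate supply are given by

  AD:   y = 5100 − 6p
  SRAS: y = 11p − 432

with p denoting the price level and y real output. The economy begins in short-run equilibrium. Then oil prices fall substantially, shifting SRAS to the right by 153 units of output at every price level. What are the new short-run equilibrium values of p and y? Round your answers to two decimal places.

This is a positive supply shock: SRAS shifts right.
New SRAS: y = 11p − 279.
Set AD = SRAS: 5100 − 6p = 11p − 279, so 5379 = 17p and p = 316.41.
Substituting into AD, y = 3201.53.

p = 316.41, y = 3201.53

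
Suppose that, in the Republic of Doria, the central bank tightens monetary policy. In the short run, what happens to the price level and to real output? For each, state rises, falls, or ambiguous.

Price level: falls; output: falls

This is a negative demand shock: AD shifts left.
Moving along the upward-sloping SRAS curve, P falls and Y falls.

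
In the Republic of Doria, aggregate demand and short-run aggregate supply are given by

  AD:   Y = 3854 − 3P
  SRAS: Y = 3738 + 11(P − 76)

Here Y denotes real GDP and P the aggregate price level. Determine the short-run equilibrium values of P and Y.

Write SRAS as Y = 3738 + 11P − 836 = 2902 + 11P.
Set AD = SRAS: 3854 − 3P = 2902 + 11P, so 952 = 14P and P = 68.
Then Y = 3854 − 3·68 = 3650.

P = 68, Y = 3650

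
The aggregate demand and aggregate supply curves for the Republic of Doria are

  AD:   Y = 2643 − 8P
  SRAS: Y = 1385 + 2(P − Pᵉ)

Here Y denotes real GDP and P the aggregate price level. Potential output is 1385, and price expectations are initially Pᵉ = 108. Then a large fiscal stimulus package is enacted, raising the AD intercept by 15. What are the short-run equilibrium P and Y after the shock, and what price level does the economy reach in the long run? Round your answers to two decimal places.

Short run: P = 148.90, Y = 1466.80. Long run: P = 159.13.

AD shifts right: new AD is Y = 2658 − 8P. With Pᵉ = 108, SRAS is Y = 1169 + 2P.
Short run: 2658 − 8P = 1169 + 2P gives 1489 = 10P, so P = 148.90 and Y = 2658 − 8P = 1466.80.
Y = 1466.80 is above potential 1385; expectations adjust and SRAS shifts left until Y = 1385.
Long run: on the new AD curve, 1385 = 2658 − 8P gives P = 159.13.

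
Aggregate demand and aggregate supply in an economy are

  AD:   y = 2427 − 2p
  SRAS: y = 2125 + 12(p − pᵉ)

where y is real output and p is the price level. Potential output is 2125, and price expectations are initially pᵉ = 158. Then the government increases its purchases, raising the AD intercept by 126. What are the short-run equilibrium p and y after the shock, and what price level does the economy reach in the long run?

AD shifts right: new AD is y = 2553 − 2p. With pᵉ = 158, SRAS is y = 229 + 12p.
Short run: 2553 − 2p = 229 + 12p gives 2324 = 14p, so p = 166 and y = 2553 − 2·166 = 2221.
y = 2221 is above potential 2125; expectations adjust and SRAS shifts left until y = 2125.
Long run: on the new AD curve, 2125 = 2553 − 2p gives p = 214.

Short run: p = 166, y = 2221. Long run: p = 214.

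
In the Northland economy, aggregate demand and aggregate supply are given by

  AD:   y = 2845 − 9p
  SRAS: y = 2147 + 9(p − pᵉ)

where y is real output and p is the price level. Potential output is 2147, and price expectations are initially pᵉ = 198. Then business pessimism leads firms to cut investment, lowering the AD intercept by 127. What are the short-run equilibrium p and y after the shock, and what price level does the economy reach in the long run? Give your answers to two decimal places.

Short run: p = 130.72, y = 1541.50. Long run: p = 63.44.

AD shifts left: new AD is y = 2718 − 9p. With pᵉ = 198, SRAS is y = 365 + 9p.
Short run: 2718 − 9p = 365 + 9p gives 2353 = 18p, so p = 130.72 and y = 2718 − 9p = 1541.50.
y = 1541.50 is below potential 2147; expectations adjust and SRAS shifts right until y = 2147.
Long run: on the new AD curve, 2147 = 2718 − 9p gives p = 63.44.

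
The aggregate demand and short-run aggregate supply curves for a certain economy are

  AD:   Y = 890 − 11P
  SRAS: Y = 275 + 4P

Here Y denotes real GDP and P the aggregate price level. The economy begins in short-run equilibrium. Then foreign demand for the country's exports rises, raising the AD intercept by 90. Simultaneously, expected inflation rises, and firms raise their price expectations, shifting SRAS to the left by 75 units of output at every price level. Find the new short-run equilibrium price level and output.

P = 52, Y = 408

After both shocks: AD is Y = 980 − 11P and SRAS is Y = 200 + 4P.
Setting them equal: 780 = 15P, so P = 52.
Y = 980 − 11·52 = 408.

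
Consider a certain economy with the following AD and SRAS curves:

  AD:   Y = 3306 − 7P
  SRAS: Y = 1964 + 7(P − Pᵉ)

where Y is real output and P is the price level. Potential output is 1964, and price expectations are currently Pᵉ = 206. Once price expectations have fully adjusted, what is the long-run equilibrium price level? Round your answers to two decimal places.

Long-run P = 191.71

Short run: with Pᵉ = 206, SRAS is Y = 522 + 7P. Setting AD = SRAS gives 2784 = 14P, so P = 198.86 and Y = 3306 − 7P = 1914.00.
Output 1914.00 is below potential 1964, so over time expected prices fall and SRAS shifts right until Y returns to 1964.
Long run: Y = 1964 on the AD curve gives 1964 = 3306 − 7P, so P = 191.71.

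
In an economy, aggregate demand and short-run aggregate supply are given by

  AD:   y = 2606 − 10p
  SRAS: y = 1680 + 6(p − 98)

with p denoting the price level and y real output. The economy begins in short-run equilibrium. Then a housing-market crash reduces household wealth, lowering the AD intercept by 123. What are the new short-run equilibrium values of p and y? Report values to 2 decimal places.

p = 86.94, y = 1613.63

This is a negative demand shock: AD shifts left.
New AD: y = 2483 − 10p.
SRAS can be written y = 1092 + 6p.
Set AD = SRAS: 2483 − 10p = 1092 + 6p, so 1391 = 16p and p = 86.94.
Substituting into AD, y = 1613.63.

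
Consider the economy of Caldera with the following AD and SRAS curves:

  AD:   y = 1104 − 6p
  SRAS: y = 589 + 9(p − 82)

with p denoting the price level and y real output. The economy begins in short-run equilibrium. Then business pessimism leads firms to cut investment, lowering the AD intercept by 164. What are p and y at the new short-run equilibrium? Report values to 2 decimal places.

p = 72.60, y = 504.40

This is a negative demand shock: AD shifts left.
New AD: y = 940 − 6p.
SRAS can be written y = 9p − 149.
Set AD = SRAS: 940 − 6p = 9p − 149, so 1089 = 15p and p = 72.60.
Substituting into AD, y = 504.40.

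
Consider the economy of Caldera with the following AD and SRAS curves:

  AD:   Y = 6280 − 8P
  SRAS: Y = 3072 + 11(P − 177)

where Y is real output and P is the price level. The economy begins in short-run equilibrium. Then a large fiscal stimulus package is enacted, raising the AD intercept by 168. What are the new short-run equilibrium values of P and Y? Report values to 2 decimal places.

This is a positive demand shock: AD shifts right.
New AD: Y = 6448 − 8P.
SRAS can be written Y = 1125 + 11P.
Set AD = SRAS: 6448 − 8P = 1125 + 11P, so 5323 = 19P and P = 280.16.
Substituting into AD, Y = 4206.74.

P = 280.16, Y = 4206.74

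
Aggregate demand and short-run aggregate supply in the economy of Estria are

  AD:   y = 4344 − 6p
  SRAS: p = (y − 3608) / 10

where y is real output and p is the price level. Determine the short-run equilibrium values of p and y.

p = 46, y = 4068

Rearrange SRAS to y = 3608 + 10p.
Set AD = SRAS: 4344 − 6p = 3608 + 10p, so 736 = 16p and p = 46.
Then y = 4344 − 6·46 = 4068.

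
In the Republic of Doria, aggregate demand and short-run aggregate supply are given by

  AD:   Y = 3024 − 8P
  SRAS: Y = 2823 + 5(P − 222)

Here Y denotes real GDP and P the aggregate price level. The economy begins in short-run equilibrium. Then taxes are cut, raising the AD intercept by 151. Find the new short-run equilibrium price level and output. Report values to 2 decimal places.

This is a positive demand shock: AD shifts right.
New AD: Y = 3175 − 8P.
SRAS can be written Y = 1713 + 5P.
Set AD = SRAS: 3175 − 8P = 1713 + 5P, so 1462 = 13P and P = 112.46.
Substituting into AD, Y = 2275.31.

P = 112.46, Y = 2275.31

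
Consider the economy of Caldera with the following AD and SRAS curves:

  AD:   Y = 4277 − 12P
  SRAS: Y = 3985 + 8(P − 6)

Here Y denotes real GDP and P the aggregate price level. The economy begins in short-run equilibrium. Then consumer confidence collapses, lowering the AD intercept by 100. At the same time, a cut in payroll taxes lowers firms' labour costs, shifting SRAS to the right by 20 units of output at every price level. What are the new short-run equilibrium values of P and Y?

P = 11, Y = 4045

After both shocks: AD is Y = 4177 − 12P and SRAS is Y = 3957 + 8P.
Setting them equal: 220 = 20P, so P = 11.
Y = 4177 − 12·11 = 4045.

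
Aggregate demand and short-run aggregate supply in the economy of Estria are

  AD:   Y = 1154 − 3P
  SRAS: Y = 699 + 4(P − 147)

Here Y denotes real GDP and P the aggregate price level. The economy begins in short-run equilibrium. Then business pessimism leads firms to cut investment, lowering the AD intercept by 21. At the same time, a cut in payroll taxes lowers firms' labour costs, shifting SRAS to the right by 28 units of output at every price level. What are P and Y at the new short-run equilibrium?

P = 142, Y = 707

After both shocks: AD is Y = 1133 − 3P and SRAS is Y = 139 + 4P.
Setting them equal: 994 = 7P, so P = 142.
Y = 1133 − 3·142 = 707.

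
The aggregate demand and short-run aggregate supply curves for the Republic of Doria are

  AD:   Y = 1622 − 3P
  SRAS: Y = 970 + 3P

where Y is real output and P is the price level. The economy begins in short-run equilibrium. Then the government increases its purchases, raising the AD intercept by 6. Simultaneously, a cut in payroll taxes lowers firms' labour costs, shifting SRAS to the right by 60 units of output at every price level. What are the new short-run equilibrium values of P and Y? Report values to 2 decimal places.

P = 99.67, Y = 1329.00

After both shocks: AD is Y = 1628 − 3P and SRAS is Y = 1030 + 3P.
Setting them equal: 598 = 6P, so P = 99.67.
Substituting into AD, Y = 1329.00.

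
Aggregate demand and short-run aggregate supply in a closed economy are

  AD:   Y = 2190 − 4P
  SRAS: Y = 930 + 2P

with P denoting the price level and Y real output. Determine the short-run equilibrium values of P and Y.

Set AD = SRAS: 2190 − 4P = 930 + 2P, so 1260 = 6P and P = 210.
Then Y = 2190 − 4·210 = 1350.

P = 210, Y = 1350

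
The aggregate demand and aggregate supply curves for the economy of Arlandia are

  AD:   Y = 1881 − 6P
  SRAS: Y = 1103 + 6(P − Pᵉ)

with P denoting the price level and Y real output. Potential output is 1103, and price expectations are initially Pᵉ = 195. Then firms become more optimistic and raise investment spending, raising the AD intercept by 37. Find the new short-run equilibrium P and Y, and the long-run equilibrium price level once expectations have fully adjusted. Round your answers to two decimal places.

AD shifts right: new AD is Y = 1918 − 6P. With Pᵉ = 195, SRAS is Y = 6P − 67.
Short run: 1918 − 6P = 6P − 67 gives 1985 = 12P, so P = 165.42 and Y = 1918 − 6P = 925.50.
Y = 925.50 is below potential 1103; expectations adjust and SRAS shifts right until Y = 1103.
Long run: on the new AD curve, 1103 = 1918 − 6P gives P = 135.83.

Short run: P = 165.42, Y = 925.50. Long run: P = 135.83.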